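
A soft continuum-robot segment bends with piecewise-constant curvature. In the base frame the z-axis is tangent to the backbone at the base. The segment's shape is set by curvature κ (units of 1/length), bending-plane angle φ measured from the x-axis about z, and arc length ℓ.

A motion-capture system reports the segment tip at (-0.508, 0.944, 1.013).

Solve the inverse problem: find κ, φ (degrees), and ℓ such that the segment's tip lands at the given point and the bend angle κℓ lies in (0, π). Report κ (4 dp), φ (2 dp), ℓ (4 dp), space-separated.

0.9856 118.29 1.6512

ρ = √(x²+y²) = √(-0.508² + 0.944²) = 1.07201
φ = atan2(y, x) mod 360° = atan2(0.944, -0.508) = 118.2863°
|p|² = ρ² + z² = 1.07201² + 1.013² = 2.17537
κ = 2ρ / |p|² = 2×1.07201 / 2.17537 = 0.98559
θ = 2·atan2(ρ, z) = 2·atan2(1.07201, 1.013) = 1.62738 rad
ℓ = θ/κ = 1.62738/0.98559 = 1.65118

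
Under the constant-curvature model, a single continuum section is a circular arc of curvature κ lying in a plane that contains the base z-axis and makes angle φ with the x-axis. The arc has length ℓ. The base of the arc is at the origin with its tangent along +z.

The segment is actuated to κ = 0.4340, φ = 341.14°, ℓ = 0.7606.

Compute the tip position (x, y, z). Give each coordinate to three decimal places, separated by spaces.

0.118 -0.040 0.747

θ = κ·ℓ = 0.4340 × 0.7606 = 0.33010 rad
ρ = (1 − cos θ)/κ = (1 − 0.94601)/0.4340 = 0.12440
z = sin θ / κ = 0.32414/0.4340 = 0.74686
x = ρ cos φ = 0.12440 × cos(341.14°) = 0.11772
y = ρ sin φ = 0.12440 × sin(341.14°) = -0.04021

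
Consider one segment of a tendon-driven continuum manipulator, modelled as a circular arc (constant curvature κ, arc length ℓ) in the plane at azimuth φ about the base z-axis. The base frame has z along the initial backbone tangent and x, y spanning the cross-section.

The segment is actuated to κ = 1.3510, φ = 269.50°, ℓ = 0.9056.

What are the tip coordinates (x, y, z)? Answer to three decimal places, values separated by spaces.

-0.004 -0.488 0.696

θ = κ·ℓ = 1.3510 × 0.9056 = 1.22347 rad
ρ = (1 − cos θ)/κ = (1 − 0.34039)/1.3510 = 0.48824
z = sin θ / κ = 0.94028/1.3510 = 0.69599
x = ρ cos φ = 0.48824 × cos(269.50°) = -0.00426
y = ρ sin φ = 0.48824 × sin(269.50°) = -0.48822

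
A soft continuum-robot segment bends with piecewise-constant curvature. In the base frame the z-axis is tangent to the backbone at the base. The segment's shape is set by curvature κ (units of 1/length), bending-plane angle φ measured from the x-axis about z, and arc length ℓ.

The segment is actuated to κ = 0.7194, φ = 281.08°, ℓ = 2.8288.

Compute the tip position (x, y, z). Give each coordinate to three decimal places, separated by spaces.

0.387 -1.975 1.243

θ = κ·ℓ = 0.7194 × 2.8288 = 2.03504 rad
ρ = (1 − cos θ)/κ = (1 − -0.44775)/0.7194 = 2.01243
z = sin θ / κ = 0.89416/0.7194 = 1.24293
x = ρ cos φ = 2.01243 × cos(281.08°) = 0.38675
y = ρ sin φ = 2.01243 × sin(281.08°) = -1.97492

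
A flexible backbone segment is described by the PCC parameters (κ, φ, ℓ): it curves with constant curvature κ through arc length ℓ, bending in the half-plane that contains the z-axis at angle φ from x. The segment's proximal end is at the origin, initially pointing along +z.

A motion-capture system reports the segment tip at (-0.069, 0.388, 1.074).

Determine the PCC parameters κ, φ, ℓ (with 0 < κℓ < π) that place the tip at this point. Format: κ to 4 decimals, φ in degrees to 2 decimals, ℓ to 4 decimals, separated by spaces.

ρ = √(x²+y²) = √(-0.069² + 0.388²) = 0.39409
φ = atan2(y, x) mod 360° = atan2(0.388, -0.069) = 100.0838°
|p|² = ρ² + z² = 0.39409² + 1.074² = 1.30878
κ = 2ρ / |p|² = 2×0.39409 / 1.30878 = 0.60222
θ = 2·atan2(ρ, z) = 2·atan2(0.39409, 1.074) = 0.70336 rad
ℓ = θ/κ = 0.70336/0.60222 = 1.16795

0.6022 100.08 1.1679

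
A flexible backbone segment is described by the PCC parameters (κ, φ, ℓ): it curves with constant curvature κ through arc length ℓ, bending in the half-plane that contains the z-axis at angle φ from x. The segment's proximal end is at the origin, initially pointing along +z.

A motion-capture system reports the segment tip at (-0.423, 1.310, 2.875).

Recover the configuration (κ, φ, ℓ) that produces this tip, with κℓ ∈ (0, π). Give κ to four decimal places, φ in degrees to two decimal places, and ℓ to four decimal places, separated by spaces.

0.2710 107.90 3.2960

ρ = √(x²+y²) = √(-0.423² + 1.310²) = 1.37660
φ = atan2(y, x) mod 360° = atan2(1.310, -0.423) = 107.8953°
|p|² = ρ² + z² = 1.37660² + 2.875² = 10.16065
κ = 2ρ / |p|² = 2×1.37660 / 10.16065 = 0.27097
θ = 2·atan2(ρ, z) = 2·atan2(1.37660, 2.875) = 0.89312 rad
ℓ = θ/κ = 0.89312/0.27097 = 3.29604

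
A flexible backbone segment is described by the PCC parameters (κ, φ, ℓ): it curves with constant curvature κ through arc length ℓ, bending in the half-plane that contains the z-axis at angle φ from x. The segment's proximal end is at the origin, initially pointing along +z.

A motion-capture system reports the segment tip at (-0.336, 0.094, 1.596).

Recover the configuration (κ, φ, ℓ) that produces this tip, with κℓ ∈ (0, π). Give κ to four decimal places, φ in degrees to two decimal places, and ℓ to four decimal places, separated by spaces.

ρ = √(x²+y²) = √(-0.336² + 0.094²) = 0.34890
φ = atan2(y, x) mod 360° = atan2(0.094, -0.336) = 164.3704°
|p|² = ρ² + z² = 0.34890² + 1.596² = 2.66895
κ = 2ρ / |p|² = 2×0.34890 / 2.66895 = 0.26145
θ = 2·atan2(ρ, z) = 2·atan2(0.34890, 1.596) = 0.43045 rad
ℓ = θ/κ = 0.43045/0.26145 = 1.64637

0.2615 164.37 1.6464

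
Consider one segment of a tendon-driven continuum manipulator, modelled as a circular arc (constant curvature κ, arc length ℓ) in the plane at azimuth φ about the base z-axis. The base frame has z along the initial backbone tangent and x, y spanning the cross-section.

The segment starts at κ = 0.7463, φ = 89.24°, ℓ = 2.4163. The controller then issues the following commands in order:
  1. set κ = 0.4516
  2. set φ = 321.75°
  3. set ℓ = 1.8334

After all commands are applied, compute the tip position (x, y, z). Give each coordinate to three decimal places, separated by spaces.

0.563 -0.444 1.631

initial: κ=0.7463, φ=89.24°, ℓ=2.4163
cmd 1: set κ=0.4516 → (κ,φ,ℓ)=(0.4516,89.24°,2.4163) → tip=(0.0158,1.1925,1.9645)
cmd 2: set φ=321.75° → (κ,φ,ℓ)=(0.4516,321.75°,2.4163) → tip=(0.9366,-0.7383,1.9645)
cmd 3: set ℓ=1.8334 → (κ,φ,ℓ)=(0.4516,321.75°,1.8334) → tip=(0.5628,-0.4437,1.6310)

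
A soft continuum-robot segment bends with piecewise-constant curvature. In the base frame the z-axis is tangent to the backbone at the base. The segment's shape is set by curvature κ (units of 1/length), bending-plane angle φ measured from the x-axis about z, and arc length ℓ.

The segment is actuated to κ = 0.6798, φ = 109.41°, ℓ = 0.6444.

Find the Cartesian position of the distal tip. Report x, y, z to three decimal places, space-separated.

θ = κ·ℓ = 0.6798 × 0.6444 = 0.43806 rad
ρ = (1 − cos θ)/κ = (1 − 0.90557)/0.6798 = 0.13890
z = sin θ / κ = 0.42419/0.6798 = 0.62399
x = ρ cos φ = 0.13890 × cos(109.41°) = -0.04616
y = ρ sin φ = 0.13890 × sin(109.41°) = 0.13101

-0.046 0.131 0.624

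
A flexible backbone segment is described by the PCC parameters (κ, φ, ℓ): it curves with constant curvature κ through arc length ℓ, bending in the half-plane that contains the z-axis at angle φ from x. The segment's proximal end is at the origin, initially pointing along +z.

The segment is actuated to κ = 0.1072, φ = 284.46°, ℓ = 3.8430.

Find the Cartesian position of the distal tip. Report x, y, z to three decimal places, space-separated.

0.195 -0.756 3.735

θ = κ·ℓ = 0.1072 × 3.8430 = 0.41197 rad
ρ = (1 − cos θ)/κ = (1 − 0.91633)/0.1072 = 0.78047
z = sin θ / κ = 0.40041/0.1072 = 3.73521
x = ρ cos φ = 0.78047 × cos(284.46°) = 0.19489
y = ρ sin φ = 0.78047 × sin(284.46°) = -0.75574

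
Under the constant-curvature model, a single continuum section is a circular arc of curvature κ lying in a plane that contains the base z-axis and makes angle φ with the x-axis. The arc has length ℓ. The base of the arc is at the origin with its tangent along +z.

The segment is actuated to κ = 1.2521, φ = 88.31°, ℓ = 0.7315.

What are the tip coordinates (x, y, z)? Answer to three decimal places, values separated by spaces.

0.009 0.312 0.633

θ = κ·ℓ = 1.2521 × 0.7315 = 0.91591 rad
ρ = (1 − cos θ)/κ = (1 − 0.60907)/1.2521 = 0.31222
z = sin θ / κ = 0.79312/1.2521 = 0.63343
x = ρ cos φ = 0.31222 × cos(88.31°) = 0.00921
y = ρ sin φ = 0.31222 × sin(88.31°) = 0.31209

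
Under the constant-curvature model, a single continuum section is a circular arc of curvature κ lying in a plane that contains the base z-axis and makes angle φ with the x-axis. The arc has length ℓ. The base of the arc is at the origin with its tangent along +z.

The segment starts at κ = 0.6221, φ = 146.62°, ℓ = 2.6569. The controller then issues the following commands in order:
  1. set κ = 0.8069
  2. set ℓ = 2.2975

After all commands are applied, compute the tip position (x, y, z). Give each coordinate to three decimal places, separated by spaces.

initial: κ=0.6221, φ=146.62°, ℓ=2.6569
cmd 1: set κ=0.8069 → (κ,φ,ℓ)=(0.8069,146.62°,2.6569) → tip=(-1.5960,1.0516,1.0413)
cmd 2: set ℓ=2.2975 → (κ,φ,ℓ)=(0.8069,146.62°,2.2975) → tip=(-1.3239,0.8723,1.1900)

-1.324 0.872 1.190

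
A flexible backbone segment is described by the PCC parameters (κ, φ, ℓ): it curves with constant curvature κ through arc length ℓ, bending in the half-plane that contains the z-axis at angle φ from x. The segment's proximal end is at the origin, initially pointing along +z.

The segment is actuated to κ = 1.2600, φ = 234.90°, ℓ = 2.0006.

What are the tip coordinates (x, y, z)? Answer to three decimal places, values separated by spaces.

-0.828 -1.177 0.462

θ = κ·ℓ = 1.2600 × 2.0006 = 2.52076 rad
ρ = (1 − cos θ)/κ = (1 − -0.81339)/1.2600 = 1.43920
z = sin θ / κ = 0.58172/1.2600 = 0.46168
x = ρ cos φ = 1.43920 × cos(234.90°) = -0.82755
y = ρ sin φ = 1.43920 × sin(234.90°) = -1.17748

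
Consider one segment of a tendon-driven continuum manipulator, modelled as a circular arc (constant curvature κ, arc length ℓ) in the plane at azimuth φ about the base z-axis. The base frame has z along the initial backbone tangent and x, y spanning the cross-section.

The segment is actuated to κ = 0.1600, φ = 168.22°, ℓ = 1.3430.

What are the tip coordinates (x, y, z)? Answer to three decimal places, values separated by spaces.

θ = κ·ℓ = 0.1600 × 1.3430 = 0.21488 rad
ρ = (1 − cos θ)/κ = (1 − 0.97700)/0.1600 = 0.14374
z = sin θ / κ = 0.21323/0.1600 = 1.33269
x = ρ cos φ = 0.14374 × cos(168.22°) = -0.14071
y = ρ sin φ = 0.14374 × sin(168.22°) = 0.02934

-0.141 0.029 1.333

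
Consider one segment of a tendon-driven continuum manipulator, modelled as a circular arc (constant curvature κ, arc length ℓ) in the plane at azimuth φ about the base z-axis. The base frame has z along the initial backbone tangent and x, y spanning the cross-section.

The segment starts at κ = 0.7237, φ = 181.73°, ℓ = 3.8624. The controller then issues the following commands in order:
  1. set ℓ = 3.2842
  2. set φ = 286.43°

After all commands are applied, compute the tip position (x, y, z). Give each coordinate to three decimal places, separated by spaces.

0.673 -2.282 0.957

initial: κ=0.7237, φ=181.73°, ℓ=3.8624
cmd 1: set ℓ=3.2842 → (κ,φ,ℓ)=(0.7237,181.73°,3.2842) → tip=(-2.3777,-0.0718,0.9568)
cmd 2: set φ=286.43° → (κ,φ,ℓ)=(0.7237,286.43°,3.2842) → tip=(0.6728,-2.2816,0.9568)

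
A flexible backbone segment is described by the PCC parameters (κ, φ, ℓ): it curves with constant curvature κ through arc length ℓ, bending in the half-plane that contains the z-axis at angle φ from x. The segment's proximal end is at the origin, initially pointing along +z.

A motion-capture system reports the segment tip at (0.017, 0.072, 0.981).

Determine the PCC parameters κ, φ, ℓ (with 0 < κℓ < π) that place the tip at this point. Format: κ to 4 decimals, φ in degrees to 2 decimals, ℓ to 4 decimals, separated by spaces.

0.1529 76.72 0.9847

ρ = √(x²+y²) = √(0.017² + 0.072²) = 0.07398
φ = atan2(y, x) mod 360° = atan2(0.072, 0.017) = 76.7151°
|p|² = ρ² + z² = 0.07398² + 0.981² = 0.96783
κ = 2ρ / |p|² = 2×0.07398 / 0.96783 = 0.15288
θ = 2·atan2(ρ, z) = 2·atan2(0.07398, 0.981) = 0.15054 rad
ℓ = θ/κ = 0.15054/0.15288 = 0.98472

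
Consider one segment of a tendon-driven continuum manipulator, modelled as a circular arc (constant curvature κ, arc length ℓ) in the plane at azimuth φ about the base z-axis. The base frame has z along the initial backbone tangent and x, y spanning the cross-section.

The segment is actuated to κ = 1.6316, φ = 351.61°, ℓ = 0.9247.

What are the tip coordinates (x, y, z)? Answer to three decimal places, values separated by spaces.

θ = κ·ℓ = 1.6316 × 0.9247 = 1.50874 rad
ρ = (1 − cos θ)/κ = (1 − 0.06202)/1.6316 = 0.57489
z = sin θ / κ = 0.99808/1.6316 = 0.61172
x = ρ cos φ = 0.57489 × cos(351.61°) = 0.56873
y = ρ sin φ = 0.57489 × sin(351.61°) = -0.08388

0.569 -0.084 0.612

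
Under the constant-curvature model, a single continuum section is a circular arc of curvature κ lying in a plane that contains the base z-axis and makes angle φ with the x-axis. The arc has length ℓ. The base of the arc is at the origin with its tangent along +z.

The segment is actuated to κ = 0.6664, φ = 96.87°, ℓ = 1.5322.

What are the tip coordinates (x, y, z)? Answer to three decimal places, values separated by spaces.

-0.086 0.711 1.280

θ = κ·ℓ = 0.6664 × 1.5322 = 1.02106 rad
ρ = (1 − cos θ)/κ = (1 − 0.52246)/0.6664 = 0.71659
z = sin θ / κ = 0.85266/0.6664 = 1.27950
x = ρ cos φ = 0.71659 × cos(96.87°) = -0.08572
y = ρ sin φ = 0.71659 × sin(96.87°) = 0.71145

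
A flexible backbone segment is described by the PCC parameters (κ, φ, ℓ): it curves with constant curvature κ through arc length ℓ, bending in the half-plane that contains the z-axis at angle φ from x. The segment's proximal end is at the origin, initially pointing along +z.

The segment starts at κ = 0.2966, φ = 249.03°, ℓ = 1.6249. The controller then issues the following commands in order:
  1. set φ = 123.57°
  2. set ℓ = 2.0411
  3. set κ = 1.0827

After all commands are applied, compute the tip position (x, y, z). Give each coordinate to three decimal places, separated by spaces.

initial: κ=0.2966, φ=249.03°, ℓ=1.6249
cmd 1: set φ=123.57° → (κ,φ,ℓ)=(0.2966,123.57°,1.6249) → tip=(-0.2124,0.3200,1.5627)
cmd 2: set ℓ=2.0411 → (κ,φ,ℓ)=(0.2966,123.57°,2.0411) → tip=(-0.3313,0.4993,1.9187)
cmd 3: set κ=1.0827 → (κ,φ,ℓ)=(1.0827,123.57°,2.0411) → tip=(-0.8154,1.2286,0.7413)

-0.815 1.229 0.741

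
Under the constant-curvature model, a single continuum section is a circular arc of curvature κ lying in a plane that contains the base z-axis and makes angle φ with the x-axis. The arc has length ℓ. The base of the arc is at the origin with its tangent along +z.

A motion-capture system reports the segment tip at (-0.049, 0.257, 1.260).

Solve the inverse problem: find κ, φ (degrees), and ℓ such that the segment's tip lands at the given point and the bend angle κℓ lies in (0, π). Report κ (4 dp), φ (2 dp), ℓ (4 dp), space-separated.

ρ = √(x²+y²) = √(-0.049² + 0.257²) = 0.26163
φ = atan2(y, x) mod 360° = atan2(0.257, -0.049) = 100.7945°
|p|² = ρ² + z² = 0.26163² + 1.260² = 1.65605
κ = 2ρ / |p|² = 2×0.26163 / 1.65605 = 0.31597
θ = 2·atan2(ρ, z) = 2·atan2(0.26163, 1.260) = 0.40947 rad
ℓ = θ/κ = 0.40947/0.31597 = 1.29591

0.3160 100.79 1.2959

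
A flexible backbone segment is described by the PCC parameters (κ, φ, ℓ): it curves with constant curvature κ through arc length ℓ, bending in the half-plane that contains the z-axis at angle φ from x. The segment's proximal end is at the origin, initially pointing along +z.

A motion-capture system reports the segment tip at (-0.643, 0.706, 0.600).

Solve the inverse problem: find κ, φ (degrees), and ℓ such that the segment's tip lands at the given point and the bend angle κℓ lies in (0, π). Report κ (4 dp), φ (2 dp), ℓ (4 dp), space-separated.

1.5016 132.33 1.3450

ρ = √(x²+y²) = √(-0.643² + 0.706²) = 0.95493
φ = atan2(y, x) mod 360° = atan2(0.706, -0.643) = 132.3262°
|p|² = ρ² + z² = 0.95493² + 0.600² = 1.27189
κ = 2ρ / |p|² = 2×0.95493 / 1.27189 = 1.50159
θ = 2·atan2(ρ, z) = 2·atan2(0.95493, 0.600) = 2.01963 rad
ℓ = θ/κ = 2.01963/1.50159 = 1.34499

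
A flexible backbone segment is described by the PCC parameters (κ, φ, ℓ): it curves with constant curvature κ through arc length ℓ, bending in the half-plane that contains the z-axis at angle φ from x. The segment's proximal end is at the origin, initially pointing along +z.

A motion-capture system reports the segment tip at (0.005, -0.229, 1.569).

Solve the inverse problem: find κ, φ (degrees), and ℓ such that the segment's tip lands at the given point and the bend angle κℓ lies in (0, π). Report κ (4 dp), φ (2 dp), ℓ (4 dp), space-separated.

ρ = √(x²+y²) = √(0.005² + -0.229²) = 0.22905
φ = atan2(y, x) mod 360° = atan2(-0.229, 0.005) = 271.2508°
|p|² = ρ² + z² = 0.22905² + 1.569² = 2.51423
κ = 2ρ / |p|² = 2×0.22905 / 2.51423 = 0.18221
θ = 2·atan2(ρ, z) = 2·atan2(0.22905, 1.569) = 0.28993 rad
ℓ = θ/κ = 0.28993/0.18221 = 1.59120

0.1822 271.25 1.5912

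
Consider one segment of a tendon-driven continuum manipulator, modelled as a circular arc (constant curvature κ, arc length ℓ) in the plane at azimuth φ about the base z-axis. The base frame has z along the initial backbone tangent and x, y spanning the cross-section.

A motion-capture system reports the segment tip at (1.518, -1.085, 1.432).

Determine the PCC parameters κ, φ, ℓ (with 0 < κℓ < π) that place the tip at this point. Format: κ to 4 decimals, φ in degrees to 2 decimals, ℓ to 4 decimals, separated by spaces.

0.6746 324.44 2.7165

ρ = √(x²+y²) = √(1.518² + -1.085²) = 1.86589
φ = atan2(y, x) mod 360° = atan2(-1.085, 1.518) = 324.4445°
|p|² = ρ² + z² = 1.86589² + 1.432² = 5.53217
κ = 2ρ / |p|² = 2×1.86589 / 5.53217 = 0.67456
θ = 2·atan2(ρ, z) = 2·atan2(1.86589, 1.432) = 1.83243 rad
ℓ = θ/κ = 1.83243/0.67456 = 2.71648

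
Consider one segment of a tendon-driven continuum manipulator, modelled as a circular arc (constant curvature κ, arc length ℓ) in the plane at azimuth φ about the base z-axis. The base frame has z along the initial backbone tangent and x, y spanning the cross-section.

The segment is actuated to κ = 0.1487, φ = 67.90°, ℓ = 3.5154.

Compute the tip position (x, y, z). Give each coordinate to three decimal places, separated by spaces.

0.338 0.832 3.357

θ = κ·ℓ = 0.1487 × 3.5154 = 0.52274 rad
ρ = (1 − cos θ)/κ = (1 − 0.86645)/0.1487 = 0.89809
z = sin θ / κ = 0.49926/0.1487 = 3.35747
x = ρ cos φ = 0.89809 × cos(67.90°) = 0.33788
y = ρ sin φ = 0.89809 × sin(67.90°) = 0.83210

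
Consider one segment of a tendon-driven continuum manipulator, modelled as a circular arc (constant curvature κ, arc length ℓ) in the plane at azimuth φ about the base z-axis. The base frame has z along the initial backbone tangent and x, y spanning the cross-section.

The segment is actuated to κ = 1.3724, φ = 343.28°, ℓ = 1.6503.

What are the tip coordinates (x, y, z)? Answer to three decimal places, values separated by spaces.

θ = κ·ℓ = 1.3724 × 1.6503 = 2.26487 rad
ρ = (1 − cos θ)/κ = (1 − -0.63968)/1.3724 = 1.19475
z = sin θ / κ = 0.76865/1.3724 = 0.56007
x = ρ cos φ = 1.19475 × cos(343.28°) = 1.14424
y = ρ sin φ = 1.19475 × sin(343.28°) = -0.34372

1.144 -0.344 0.560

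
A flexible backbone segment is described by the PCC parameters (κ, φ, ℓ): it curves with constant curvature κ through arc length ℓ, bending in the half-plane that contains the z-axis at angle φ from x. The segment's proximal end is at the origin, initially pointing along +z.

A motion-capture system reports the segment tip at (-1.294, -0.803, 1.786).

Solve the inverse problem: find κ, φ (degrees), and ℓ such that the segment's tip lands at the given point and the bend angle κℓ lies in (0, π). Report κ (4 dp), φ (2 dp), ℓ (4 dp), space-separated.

0.5529 211.82 2.5541

ρ = √(x²+y²) = √(-1.294² + -0.803²) = 1.52291
φ = atan2(y, x) mod 360° = atan2(-0.803, -1.294) = 211.8219°
|p|² = ρ² + z² = 1.52291² + 1.786² = 5.50904
κ = 2ρ / |p|² = 2×1.52291 / 5.50904 = 0.55288
θ = 2·atan2(ρ, z) = 2·atan2(1.52291, 1.786) = 1.41211 rad
ℓ = θ/κ = 1.41211/0.55288 = 2.55412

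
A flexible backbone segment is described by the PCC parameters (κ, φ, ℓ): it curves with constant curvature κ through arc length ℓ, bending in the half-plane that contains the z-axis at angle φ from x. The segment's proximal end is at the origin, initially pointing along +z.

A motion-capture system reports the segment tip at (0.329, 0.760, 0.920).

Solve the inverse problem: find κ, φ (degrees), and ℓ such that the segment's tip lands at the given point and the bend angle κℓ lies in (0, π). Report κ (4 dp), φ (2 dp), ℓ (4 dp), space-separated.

1.0810 66.59 1.3560

ρ = √(x²+y²) = √(0.329² + 0.760²) = 0.82816
φ = atan2(y, x) mod 360° = atan2(0.760, 0.329) = 66.5925°
|p|² = ρ² + z² = 0.82816² + 0.920² = 1.53224
κ = 2ρ / |p|² = 2×0.82816 / 1.53224 = 1.08097
θ = 2·atan2(ρ, z) = 2·atan2(0.82816, 0.920) = 1.46582 rad
ℓ = θ/κ = 1.46582/1.08097 = 1.35602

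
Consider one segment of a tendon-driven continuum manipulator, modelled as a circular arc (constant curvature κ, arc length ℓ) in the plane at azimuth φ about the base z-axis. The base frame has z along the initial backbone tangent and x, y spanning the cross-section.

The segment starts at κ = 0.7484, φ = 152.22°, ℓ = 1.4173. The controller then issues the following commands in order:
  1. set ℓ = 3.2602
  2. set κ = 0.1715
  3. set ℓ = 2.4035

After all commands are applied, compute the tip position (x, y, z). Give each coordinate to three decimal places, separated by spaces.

initial: κ=0.7484, φ=152.22°, ℓ=1.4173
cmd 1: set ℓ=3.2602 → (κ,φ,ℓ)=(0.7484,152.22°,3.2602) → tip=(-2.0851,1.0984,0.8625)
cmd 2: set κ=0.1715 → (κ,φ,ℓ)=(0.1715,152.22°,3.2602) → tip=(-0.7856,0.4138,3.0930)
cmd 3: set ℓ=2.4035 → (κ,φ,ℓ)=(0.1715,152.22°,2.4035) → tip=(-0.4321,0.2276,2.3360)

-0.432 0.228 2.336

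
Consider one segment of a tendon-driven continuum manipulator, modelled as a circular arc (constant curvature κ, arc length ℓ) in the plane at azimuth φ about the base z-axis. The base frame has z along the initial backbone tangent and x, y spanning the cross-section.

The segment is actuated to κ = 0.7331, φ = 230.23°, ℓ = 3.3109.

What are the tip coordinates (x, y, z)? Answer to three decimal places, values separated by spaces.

-1.532 -1.841 0.894

θ = κ·ℓ = 0.7331 × 3.3109 = 2.42722 rad
ρ = (1 − cos θ)/κ = (1 − -0.75550)/0.7331 = 2.39463
z = sin θ / κ = 0.65514/0.7331 = 0.89366
x = ρ cos φ = 2.39463 × cos(230.23°) = -1.53186
y = ρ sin φ = 2.39463 × sin(230.23°) = -1.84056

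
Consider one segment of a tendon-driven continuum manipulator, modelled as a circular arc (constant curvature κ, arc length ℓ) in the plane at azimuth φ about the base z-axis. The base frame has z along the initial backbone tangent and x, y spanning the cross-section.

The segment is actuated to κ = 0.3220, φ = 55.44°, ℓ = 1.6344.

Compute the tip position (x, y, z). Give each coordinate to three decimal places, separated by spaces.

0.238 0.346 1.560

θ = κ·ℓ = 0.3220 × 1.6344 = 0.52628 rad
ρ = (1 − cos θ)/κ = (1 − 0.86468)/0.3220 = 0.42024
z = sin θ / κ = 0.50232/0.3220 = 1.55999
x = ρ cos φ = 0.42024 × cos(55.44°) = 0.23839
y = ρ sin φ = 0.42024 × sin(55.44°) = 0.34608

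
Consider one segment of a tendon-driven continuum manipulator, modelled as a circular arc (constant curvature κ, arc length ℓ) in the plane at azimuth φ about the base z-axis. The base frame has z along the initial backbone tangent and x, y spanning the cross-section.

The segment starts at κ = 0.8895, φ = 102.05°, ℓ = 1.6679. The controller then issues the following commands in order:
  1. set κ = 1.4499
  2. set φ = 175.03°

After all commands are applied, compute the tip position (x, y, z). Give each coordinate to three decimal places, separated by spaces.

-1.202 0.105 0.456

initial: κ=0.8895, φ=102.05°, ℓ=1.6679
cmd 1: set κ=1.4499 → (κ,φ,ℓ)=(1.4499,102.05°,1.6679) → tip=(-0.2519,1.1801,0.4565)
cmd 2: set φ=175.03° → (κ,φ,ℓ)=(1.4499,175.03°,1.6679) → tip=(-1.2022,0.1045,0.4565)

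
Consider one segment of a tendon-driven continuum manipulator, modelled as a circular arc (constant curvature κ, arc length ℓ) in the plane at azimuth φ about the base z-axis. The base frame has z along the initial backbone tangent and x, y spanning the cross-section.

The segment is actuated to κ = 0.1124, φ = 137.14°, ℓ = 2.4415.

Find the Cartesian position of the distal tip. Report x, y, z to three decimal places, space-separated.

-0.244 0.226 2.411

θ = κ·ℓ = 0.1124 × 2.4415 = 0.27442 rad
ρ = (1 − cos θ)/κ = (1 − 0.96258)/0.1124 = 0.33291
z = sin θ / κ = 0.27099/0.1124 = 2.41097
x = ρ cos φ = 0.33291 × cos(137.14°) = -0.24403
y = ρ sin φ = 0.33291 × sin(137.14°) = 0.22645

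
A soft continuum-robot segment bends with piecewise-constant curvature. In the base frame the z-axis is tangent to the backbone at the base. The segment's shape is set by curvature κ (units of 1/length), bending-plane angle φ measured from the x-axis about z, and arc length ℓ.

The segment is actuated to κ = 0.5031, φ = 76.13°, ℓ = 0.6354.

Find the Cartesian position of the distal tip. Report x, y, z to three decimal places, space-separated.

θ = κ·ℓ = 0.5031 × 0.6354 = 0.31967 rad
ρ = (1 − cos θ)/κ = (1 − 0.94934)/0.5031 = 0.10070
z = sin θ / κ = 0.31425/0.5031 = 0.62463
x = ρ cos φ = 0.10070 × cos(76.13°) = 0.02414
y = ρ sin φ = 0.10070 × sin(76.13°) = 0.09776

0.024 0.098 0.625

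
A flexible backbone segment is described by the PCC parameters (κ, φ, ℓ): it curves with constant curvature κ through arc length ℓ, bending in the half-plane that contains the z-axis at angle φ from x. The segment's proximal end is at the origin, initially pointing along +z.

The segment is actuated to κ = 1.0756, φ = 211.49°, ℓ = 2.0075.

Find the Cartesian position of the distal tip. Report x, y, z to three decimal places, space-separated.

θ = κ·ℓ = 1.0756 × 2.0075 = 2.15927 rad
ρ = (1 − cos θ)/κ = (1 − -0.55509)/1.0756 = 1.44579
z = sin θ / κ = 0.83179/1.0756 = 0.77333
x = ρ cos φ = 1.44579 × cos(211.49°) = -1.23287
y = ρ sin φ = 1.44579 × sin(211.49°) = -0.75521

-1.233 -0.755 0.773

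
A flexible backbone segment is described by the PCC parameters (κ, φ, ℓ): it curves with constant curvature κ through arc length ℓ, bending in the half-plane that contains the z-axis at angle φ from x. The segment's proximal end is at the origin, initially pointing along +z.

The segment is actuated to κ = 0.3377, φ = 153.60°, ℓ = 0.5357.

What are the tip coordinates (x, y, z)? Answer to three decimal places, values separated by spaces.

θ = κ·ℓ = 0.3377 × 0.5357 = 0.18091 rad
ρ = (1 − cos θ)/κ = (1 − 0.98368)/0.3377 = 0.04832
z = sin θ / κ = 0.17992/0.3377 = 0.53278
x = ρ cos φ = 0.04832 × cos(153.60°) = -0.04328
y = ρ sin φ = 0.04832 × sin(153.60°) = 0.02149

-0.043 0.021 0.533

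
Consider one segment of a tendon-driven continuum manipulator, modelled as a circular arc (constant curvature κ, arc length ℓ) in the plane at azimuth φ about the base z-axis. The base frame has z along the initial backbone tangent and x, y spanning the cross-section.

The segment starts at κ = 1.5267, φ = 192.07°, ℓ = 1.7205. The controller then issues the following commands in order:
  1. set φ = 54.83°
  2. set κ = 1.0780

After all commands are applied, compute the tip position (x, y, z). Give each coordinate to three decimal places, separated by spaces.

initial: κ=1.5267, φ=192.07°, ℓ=1.7205
cmd 1: set φ=54.83° → (κ,φ,ℓ)=(1.5267,54.83°,1.7205) → tip=(0.7057,1.0014,0.3226)
cmd 2: set κ=1.0780 → (κ,φ,ℓ)=(1.0780,54.83°,1.7205) → tip=(0.6840,0.9707,0.8905)

0.684 0.971 0.891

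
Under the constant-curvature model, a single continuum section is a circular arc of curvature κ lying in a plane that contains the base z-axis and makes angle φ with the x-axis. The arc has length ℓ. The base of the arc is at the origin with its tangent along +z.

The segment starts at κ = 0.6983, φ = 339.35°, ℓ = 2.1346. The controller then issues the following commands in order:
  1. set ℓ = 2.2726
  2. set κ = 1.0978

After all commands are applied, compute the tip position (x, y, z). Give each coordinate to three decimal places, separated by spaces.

initial: κ=0.6983, φ=339.35°, ℓ=2.1346
cmd 1: set ℓ=2.2726 → (κ,φ,ℓ)=(0.6983,339.35°,2.2726) → tip=(1.3617,-0.5132,1.4319)
cmd 2: set κ=1.0978 → (κ,φ,ℓ)=(1.0978,339.35°,2.2726) → tip=(1.5326,-0.5776,0.5489)

1.533 -0.578 0.549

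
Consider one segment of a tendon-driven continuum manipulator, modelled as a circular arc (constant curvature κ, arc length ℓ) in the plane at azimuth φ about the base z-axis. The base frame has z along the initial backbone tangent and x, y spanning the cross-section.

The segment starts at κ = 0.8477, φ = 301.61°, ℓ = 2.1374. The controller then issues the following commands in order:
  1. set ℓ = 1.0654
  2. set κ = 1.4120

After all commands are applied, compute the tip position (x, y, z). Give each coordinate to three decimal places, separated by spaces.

initial: κ=0.8477, φ=301.61°, ℓ=2.1374
cmd 1: set ℓ=1.0654 → (κ,φ,ℓ)=(0.8477,301.61°,1.0654) → tip=(0.2355,-0.3826,0.9264)
cmd 2: set κ=1.4120 → (κ,φ,ℓ)=(1.4120,301.61°,1.0654) → tip=(0.3466,-0.5631,0.7067)

0.347 -0.563 0.707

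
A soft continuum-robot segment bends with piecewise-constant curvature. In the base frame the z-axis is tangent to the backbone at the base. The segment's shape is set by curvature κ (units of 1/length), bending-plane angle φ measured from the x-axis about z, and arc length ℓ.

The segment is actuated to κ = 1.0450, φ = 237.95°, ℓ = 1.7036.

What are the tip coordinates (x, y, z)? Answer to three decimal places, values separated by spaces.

-0.613 -0.980 0.936

θ = κ·ℓ = 1.0450 × 1.7036 = 1.78026 rad
ρ = (1 − cos θ)/κ = (1 − -0.20794)/1.0450 = 1.15592
z = sin θ / κ = 0.97814/1.0450 = 0.93602
x = ρ cos φ = 1.15592 × cos(237.95°) = -0.61340
y = ρ sin φ = 1.15592 × sin(237.95°) = -0.97974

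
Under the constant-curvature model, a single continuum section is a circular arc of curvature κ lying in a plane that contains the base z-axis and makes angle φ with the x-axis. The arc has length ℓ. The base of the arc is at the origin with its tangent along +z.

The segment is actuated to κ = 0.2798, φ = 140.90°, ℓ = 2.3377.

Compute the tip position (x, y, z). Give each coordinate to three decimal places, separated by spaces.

-0.572 0.465 2.175

θ = κ·ℓ = 0.2798 × 2.3377 = 0.65409 rad
ρ = (1 − cos θ)/κ = (1 − 0.79360)/0.2798 = 0.73766
z = sin θ / κ = 0.60844/0.2798 = 2.17454
x = ρ cos φ = 0.73766 × cos(140.90°) = -0.57246
y = ρ sin φ = 0.73766 × sin(140.90°) = 0.46522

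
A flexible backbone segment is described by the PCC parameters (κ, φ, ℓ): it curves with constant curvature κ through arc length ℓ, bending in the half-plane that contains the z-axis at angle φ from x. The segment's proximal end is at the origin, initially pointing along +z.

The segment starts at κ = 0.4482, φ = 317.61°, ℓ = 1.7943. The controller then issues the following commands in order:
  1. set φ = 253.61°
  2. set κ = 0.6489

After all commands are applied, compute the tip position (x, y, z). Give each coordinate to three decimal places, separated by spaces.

initial: κ=0.4482, φ=317.61°, ℓ=1.7943
cmd 1: set φ=253.61° → (κ,φ,ℓ)=(0.4482,253.61°,1.7943) → tip=(-0.1928,-0.6557,1.6070)
cmd 2: set κ=0.6489 → (κ,φ,ℓ)=(0.6489,253.61°,1.7943) → tip=(-0.2629,-0.8939,1.4155)

-0.263 -0.894 1.416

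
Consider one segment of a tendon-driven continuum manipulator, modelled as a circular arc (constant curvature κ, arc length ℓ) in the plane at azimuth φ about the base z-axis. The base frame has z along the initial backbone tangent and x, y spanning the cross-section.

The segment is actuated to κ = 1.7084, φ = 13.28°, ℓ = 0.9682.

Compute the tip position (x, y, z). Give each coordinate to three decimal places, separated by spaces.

0.617 0.146 0.583

θ = κ·ℓ = 1.7084 × 0.9682 = 1.65407 rad
ρ = (1 − cos θ)/κ = (1 − -0.08318)/1.7084 = 0.63403
z = sin θ / κ = 0.99653/1.7084 = 0.58331
x = ρ cos φ = 0.63403 × cos(13.28°) = 0.61708
y = ρ sin φ = 0.63403 × sin(13.28°) = 0.14564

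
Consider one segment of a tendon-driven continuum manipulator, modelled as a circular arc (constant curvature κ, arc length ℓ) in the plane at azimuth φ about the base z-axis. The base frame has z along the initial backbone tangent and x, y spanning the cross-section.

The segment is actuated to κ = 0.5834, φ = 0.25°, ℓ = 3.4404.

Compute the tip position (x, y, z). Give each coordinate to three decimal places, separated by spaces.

θ = κ·ℓ = 0.5834 × 3.4404 = 2.00713 rad
ρ = (1 − cos θ)/κ = (1 − -0.42262)/0.5834 = 2.43850
z = sin θ / κ = 0.90631/0.5834 = 1.55349
x = ρ cos φ = 2.43850 × cos(0.25°) = 2.43847
y = ρ sin φ = 2.43850 × sin(0.25°) = 0.01064

2.438 0.011 1.553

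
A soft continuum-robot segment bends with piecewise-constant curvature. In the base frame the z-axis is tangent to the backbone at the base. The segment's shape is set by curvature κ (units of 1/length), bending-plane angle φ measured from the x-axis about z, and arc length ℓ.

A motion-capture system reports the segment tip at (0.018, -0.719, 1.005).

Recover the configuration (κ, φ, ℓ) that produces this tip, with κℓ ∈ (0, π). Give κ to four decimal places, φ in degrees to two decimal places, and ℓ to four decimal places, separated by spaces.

ρ = √(x²+y²) = √(0.018² + -0.719²) = 0.71923
φ = atan2(y, x) mod 360° = atan2(-0.719, 0.018) = 271.4341°
|p|² = ρ² + z² = 0.71923² + 1.005² = 1.52731
κ = 2ρ / |p|² = 2×0.71923 / 1.52731 = 0.94182
θ = 2·atan2(ρ, z) = 2·atan2(0.71923, 1.005) = 1.24230 rad
ℓ = θ/κ = 1.24230/0.94182 = 1.31904

0.9418 271.43 1.3190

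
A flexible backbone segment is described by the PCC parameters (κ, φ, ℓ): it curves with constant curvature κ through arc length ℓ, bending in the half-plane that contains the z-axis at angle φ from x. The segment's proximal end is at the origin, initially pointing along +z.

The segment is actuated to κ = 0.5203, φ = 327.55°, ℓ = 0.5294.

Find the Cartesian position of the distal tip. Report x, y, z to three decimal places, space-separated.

θ = κ·ℓ = 0.5203 × 0.5294 = 0.27545 rad
ρ = (1 − cos θ)/κ = (1 − 0.96230)/0.5203 = 0.07245
z = sin θ / κ = 0.27198/0.5203 = 0.52273
x = ρ cos φ = 0.07245 × cos(327.55°) = 0.06114
y = ρ sin φ = 0.07245 × sin(327.55°) = -0.03887

0.061 -0.039 0.523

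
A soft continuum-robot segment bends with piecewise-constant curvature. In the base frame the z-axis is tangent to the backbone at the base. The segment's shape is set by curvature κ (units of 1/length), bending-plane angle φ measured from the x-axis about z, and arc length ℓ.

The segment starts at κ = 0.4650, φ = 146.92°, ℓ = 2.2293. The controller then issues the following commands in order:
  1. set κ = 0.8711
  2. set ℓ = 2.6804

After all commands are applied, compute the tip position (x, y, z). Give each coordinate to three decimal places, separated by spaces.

initial: κ=0.4650, φ=146.92°, ℓ=2.2293
cmd 1: set κ=0.8711 → (κ,φ,ℓ)=(0.8711,146.92°,2.2293) → tip=(-1.3108,0.8538,1.0698)
cmd 2: set ℓ=2.6804 → (κ,φ,ℓ)=(0.8711,146.92°,2.6804) → tip=(-1.6274,1.0601,0.8288)

-1.627 1.060 0.829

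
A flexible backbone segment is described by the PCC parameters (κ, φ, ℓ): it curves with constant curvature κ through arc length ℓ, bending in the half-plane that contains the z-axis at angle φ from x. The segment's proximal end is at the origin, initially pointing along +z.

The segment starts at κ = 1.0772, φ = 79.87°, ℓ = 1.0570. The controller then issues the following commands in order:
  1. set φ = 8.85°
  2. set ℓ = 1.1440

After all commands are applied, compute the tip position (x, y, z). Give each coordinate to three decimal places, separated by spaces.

initial: κ=1.0772, φ=79.87°, ℓ=1.0570
cmd 1: set φ=8.85° → (κ,φ,ℓ)=(1.0772,8.85°,1.0570) → tip=(0.5331,0.0830,0.8430)
cmd 2: set ℓ=1.1440 → (κ,φ,ℓ)=(1.0772,8.85°,1.1440) → tip=(0.6127,0.0954,0.8757)

0.613 0.095 0.876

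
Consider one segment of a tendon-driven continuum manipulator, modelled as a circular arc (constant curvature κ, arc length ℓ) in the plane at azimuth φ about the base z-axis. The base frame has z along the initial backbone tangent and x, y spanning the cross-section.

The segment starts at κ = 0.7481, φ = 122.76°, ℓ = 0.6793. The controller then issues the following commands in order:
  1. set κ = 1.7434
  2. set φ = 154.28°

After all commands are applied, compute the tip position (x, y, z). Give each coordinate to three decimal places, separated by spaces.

initial: κ=0.7481, φ=122.76°, ℓ=0.6793
cmd 1: set κ=1.7434 → (κ,φ,ℓ)=(1.7434,122.76°,0.6793) → tip=(-0.1934,0.3005,0.5313)
cmd 2: set φ=154.28° → (κ,φ,ℓ)=(1.7434,154.28°,0.6793) → tip=(-0.3220,0.1551,0.5313)

-0.322 0.155 0.531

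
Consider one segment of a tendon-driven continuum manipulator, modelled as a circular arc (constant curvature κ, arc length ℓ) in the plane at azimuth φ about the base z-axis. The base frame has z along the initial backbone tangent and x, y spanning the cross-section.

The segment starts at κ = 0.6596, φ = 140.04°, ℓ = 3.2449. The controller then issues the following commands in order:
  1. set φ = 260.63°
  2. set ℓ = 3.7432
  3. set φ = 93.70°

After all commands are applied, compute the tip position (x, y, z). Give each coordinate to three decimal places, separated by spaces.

-0.174 2.696 0.945

initial: κ=0.6596, φ=140.04°, ℓ=3.2449
cmd 1: set φ=260.63° → (κ,φ,ℓ)=(0.6596,260.63°,3.2449) → tip=(-0.3799,-2.3025,1.2768)
cmd 2: set ℓ=3.7432 → (κ,φ,ℓ)=(0.6596,260.63°,3.7432) → tip=(-0.4399,-2.6659,0.9445)
cmd 3: set φ=93.70° → (κ,φ,ℓ)=(0.6596,93.70°,3.7432) → tip=(-0.1744,2.6963,0.9445)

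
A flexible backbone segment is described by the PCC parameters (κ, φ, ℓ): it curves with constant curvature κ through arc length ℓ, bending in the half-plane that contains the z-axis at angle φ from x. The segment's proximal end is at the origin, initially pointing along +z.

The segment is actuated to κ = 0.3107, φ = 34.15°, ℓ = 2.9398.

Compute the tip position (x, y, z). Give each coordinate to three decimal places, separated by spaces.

1.036 0.703 2.548

θ = κ·ℓ = 0.3107 × 2.9398 = 0.91340 rad
ρ = (1 − cos θ)/κ = (1 − 0.61106)/0.3107 = 1.25181
z = sin θ / κ = 0.79158/0.3107 = 2.54774
x = ρ cos φ = 1.25181 × cos(34.15°) = 1.03597
y = ρ sin φ = 1.25181 × sin(34.15°) = 0.70272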